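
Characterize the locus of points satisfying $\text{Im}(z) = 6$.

Im(z) = y where z = x + yi; the equation y = 6 is satisfied by all points with that y-coordinate
Locus: Horizontal line y = 6


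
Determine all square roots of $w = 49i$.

|w| = 49, arg(w) = 90°
Root modulus = 49^(1/2) = 7
Root arguments: θ_k = (90° + 360°k)/2 for k = 0, 1, ..., 1
Roots: 7*sqrt(2)/2 + (7*sqrt(2)/2)i, -7*sqrt(2)/2 - (7*sqrt(2)/2)i


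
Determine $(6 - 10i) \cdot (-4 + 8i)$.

(a1*a2 - b1*b2) + (a1*b2 + b1*a2)i
= (-24 - (-80)) + (48 + 40)i
= 56 + 88i


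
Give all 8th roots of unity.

ω_k = e^(2πik/8) = cos(2πk/8) + i sin(2πk/8) for k = 0, 1, ..., 7
Roots: 1, sqrt(2)/2 + (sqrt(2)/2)i, i, -sqrt(2)/2 + (sqrt(2)/2)i, -1, -sqrt(2)/2 - (sqrt(2)/2)i, -i, sqrt(2)/2 - (sqrt(2)/2)i


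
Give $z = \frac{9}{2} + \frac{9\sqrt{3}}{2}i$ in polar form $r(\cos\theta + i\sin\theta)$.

r = |z| = sqrt(a^2 + b^2) = sqrt((9/2)^2 + (9*sqrt(3)/2)^2) = sqrt(81/4 + 243/4) = sqrt(81) = 9
θ = arctan(b/a) = arctan(7.7942/4.5) (quadrant-adjusted) = 60°
z = 9(cos 60° + i sin 60°)


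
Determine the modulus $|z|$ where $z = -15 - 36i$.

|z| = sqrt(a^2 + b^2) = sqrt((-15)^2 + (-36)^2) = sqrt(1521) = 39


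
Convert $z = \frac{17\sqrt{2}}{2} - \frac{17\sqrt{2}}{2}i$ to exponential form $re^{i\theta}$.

r = |z| = sqrt((17*sqrt(2)/2)^2 + (-17*sqrt(2)/2)^2) = sqrt(289/2 + 289/2) = sqrt(289) = 17
θ = arctan(b/a) = arctan(-12.0208/12.0208) (quadrant-adjusted) = -45° = -π/4
z = 17e^(-i*π/4)


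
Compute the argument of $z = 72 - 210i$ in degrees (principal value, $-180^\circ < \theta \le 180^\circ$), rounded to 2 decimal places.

θ = arctan(b/a) = arctan(-210/72) (quadrant-adjusted) = -71.08°


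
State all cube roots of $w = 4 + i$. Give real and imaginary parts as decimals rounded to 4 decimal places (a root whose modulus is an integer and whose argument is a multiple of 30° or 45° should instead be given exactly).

|w| = sqrt(17) ≈ 4.123106, arg(w) ≈ 14.036243°
Root modulus = sqrt(17)^(1/3) ≈ 1.603522
Root arguments: θ_k = (arg(w) + 360°k)/3 for k = 0, 1, ..., 2
Compute each root as (root modulus)(cos θ_k + i sin θ_k) using full-precision intermediates, then round to 4 decimal places.
Roots: 1.5982 + 0.1308i, -0.9124 + 1.3187i, -0.6858 - 1.4495i


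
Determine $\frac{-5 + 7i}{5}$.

Divisor is real, so divide each part by 5:
= -1 + (7/5)i


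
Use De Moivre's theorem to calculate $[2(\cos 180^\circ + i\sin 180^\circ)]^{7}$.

By De Moivre: z^n = r^n(cos(nθ) + i sin(nθ))
= 2^7(cos(7*180°) + i sin(7*180°))
= 128(cos 180° + i sin 180°)
= -128


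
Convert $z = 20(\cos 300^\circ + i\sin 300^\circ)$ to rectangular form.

a = r cos θ = 20 * 1/2 = 10
b = r sin θ = 20 * -sqrt(3)/2 = -10*sqrt(3)
z = 10 - 10*sqrt(3)i


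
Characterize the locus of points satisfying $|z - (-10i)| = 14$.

|z - z0| = r describes a circle centered at z0 with radius r
Here z0 = -10i and r = 14
Locus: Circle centered at (0, -10) with radius 14


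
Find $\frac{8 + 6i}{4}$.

Divisor is real, so divide each part by 4:
= 2 + (3/2)i


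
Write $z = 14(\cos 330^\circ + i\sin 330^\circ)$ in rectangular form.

a = r cos θ = 14 * sqrt(3)/2 = 7*sqrt(3)
b = r sin θ = 14 * -1/2 = -7
z = 7*sqrt(3) - 7i


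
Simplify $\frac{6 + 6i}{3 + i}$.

Multiply numerator and denominator by conjugate (3 - i):
= (6 + 6i)(3 - i) / (3^2 + 1^2)
= (24 + 12i) / 10
Divide through by 2: (12 + 6i) / 5
= 12/5 + (6/5)i


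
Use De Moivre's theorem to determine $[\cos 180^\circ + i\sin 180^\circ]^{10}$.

By De Moivre: z^n = r^n(cos(nθ) + i sin(nθ))
= 1^10(cos(10*180°) + i sin(10*180°))
= 1(cos 0° + i sin 0°)
= 1


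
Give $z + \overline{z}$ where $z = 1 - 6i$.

z + conjugate(z) = (a + bi) + (a - bi) = 2a
= 2 * 1 = 2


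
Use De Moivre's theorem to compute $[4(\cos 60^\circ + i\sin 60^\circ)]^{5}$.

By De Moivre: z^n = r^n(cos(nθ) + i sin(nθ))
= 4^5(cos(5*60°) + i sin(5*60°))
= 1024(cos 300° + i sin 300°)
= 512 - 512*sqrt(3)i


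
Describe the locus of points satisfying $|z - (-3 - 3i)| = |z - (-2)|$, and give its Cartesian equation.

|z - z1| = |z - z2| means z is equidistant from z1 and z2,
i.e. the perpendicular bisector of the segment from (-3, -3) to (-2, 0) (midpoint (-5/2, -3/2)).
With z = x + yi, square both sides:
(x - (-3))^2 + (y - (-3))^2 = (x - (-2))^2 + (y - 0)^2
The x^2 and y^2 terms cancel: 2x + 6y = 4 - 18 = -14
Simplify: x + 3y = -7
Locus: Perpendicular bisector of the segment from (-3, -3) to (-2, 0): the line x + 3y = -7


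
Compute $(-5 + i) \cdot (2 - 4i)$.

(a1*a2 - b1*b2) + (a1*b2 + b1*a2)i
= (-10 - (-4)) + (20 + 2)i
= -6 + 22i


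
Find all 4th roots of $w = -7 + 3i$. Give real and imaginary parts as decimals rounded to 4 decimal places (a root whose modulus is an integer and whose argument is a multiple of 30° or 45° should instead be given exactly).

|w| = sqrt(58) ≈ 7.615773, arg(w) ≈ 156.801409°
Root modulus = sqrt(58)^(1/4) ≈ 1.661225
Root arguments: θ_k = (arg(w) + 360°k)/4 for k = 0, 1, ..., 3
Compute each root as (root modulus)(cos θ_k + i sin θ_k) using full-precision intermediates, then round to 4 decimal places.
Roots: 1.2874 + 1.0500i, -1.0500 + 1.2874i, -1.2874 - 1.0500i, 1.0500 - 1.2874i


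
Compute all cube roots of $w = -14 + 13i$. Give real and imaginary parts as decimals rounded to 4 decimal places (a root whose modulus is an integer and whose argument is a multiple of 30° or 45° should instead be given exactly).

|w| = sqrt(365) ≈ 19.104973, arg(w) ≈ 137.121096°
Root modulus = sqrt(365)^(1/3) ≈ 2.673307
Root arguments: θ_k = (arg(w) + 360°k)/3 for k = 0, 1, ..., 2
Compute each root as (root modulus)(cos θ_k + i sin θ_k) using full-precision intermediates, then round to 4 decimal places.
Roots: 1.8668 + 1.9135i, -2.5906 + 0.6600i, 0.7237 - 2.5735i


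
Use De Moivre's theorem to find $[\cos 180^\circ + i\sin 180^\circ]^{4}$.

By De Moivre: z^n = r^n(cos(nθ) + i sin(nθ))
= 1^4(cos(4*180°) + i sin(4*180°))
= 1(cos 0° + i sin 0°)
= 1


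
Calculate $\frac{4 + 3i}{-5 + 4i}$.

Multiply numerator and denominator by conjugate (-5 - 4i):
= (4 + 3i)(-5 - 4i) / ((-5)^2 + 4^2)
= (-8 - 31i) / 41
= -8/41 - (31/41)i


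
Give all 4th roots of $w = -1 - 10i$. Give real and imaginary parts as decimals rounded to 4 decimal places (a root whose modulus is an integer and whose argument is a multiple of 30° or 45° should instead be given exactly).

|w| = sqrt(101) ≈ 10.049876, arg(w) ≈ 264.289407°
Root modulus = sqrt(101)^(1/4) ≈ 1.780493
Root arguments: θ_k = (arg(w) + 360°k)/4 for k = 0, 1, ..., 3
Compute each root as (root modulus)(cos θ_k + i sin θ_k) using full-precision intermediates, then round to 4 decimal places.
Roots: 0.7221 + 1.6275i, -1.6275 + 0.7221i, -0.7221 - 1.6275i, 1.6275 - 0.7221i


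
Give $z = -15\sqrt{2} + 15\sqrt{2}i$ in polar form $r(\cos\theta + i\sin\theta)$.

r = |z| = sqrt(a^2 + b^2) = sqrt((-15*sqrt(2))^2 + (15*sqrt(2))^2) = sqrt(450 + 450) = sqrt(900) = 30
θ = arctan(b/a) = arctan(21.2132/-21.2132) (quadrant-adjusted) = 135°
z = 30(cos 135° + i sin 135°)


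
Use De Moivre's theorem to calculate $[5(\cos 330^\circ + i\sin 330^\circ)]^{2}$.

By De Moivre: z^n = r^n(cos(nθ) + i sin(nθ))
= 5^2(cos(2*330°) + i sin(2*330°))
= 25(cos 300° + i sin 300°)
= 25/2 - (25*sqrt(3)/2)i


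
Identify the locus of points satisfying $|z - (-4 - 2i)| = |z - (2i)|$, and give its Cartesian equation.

|z - z1| = |z - z2| means z is equidistant from z1 and z2,
i.e. the perpendicular bisector of the segment from (-4, -2) to (0, 2) (midpoint (-2, 0)).
With z = x + yi, square both sides:
(x - (-4))^2 + (y - (-2))^2 = (x - 0)^2 + (y - 2)^2
The x^2 and y^2 terms cancel: 8x + 8y = 4 - 20 = -16
Simplify: x + y = -2
Locus: Perpendicular bisector of the segment from (-4, -2) to (0, 2): the line x + y = -2


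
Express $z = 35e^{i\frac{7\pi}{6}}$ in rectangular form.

a = r cos θ = 35 * -sqrt(3)/2 = -35*sqrt(3)/2
b = r sin θ = 35 * -1/2 = -35/2
z = -35*sqrt(3)/2 - (35/2)i


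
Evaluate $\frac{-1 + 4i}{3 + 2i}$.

Multiply numerator and denominator by conjugate (3 - 2i):
= (-1 + 4i)(3 - 2i) / (3^2 + 2^2)
= (5 + 14i) / 13
= 5/13 + (14/13)i


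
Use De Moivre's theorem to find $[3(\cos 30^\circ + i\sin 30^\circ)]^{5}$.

By De Moivre: z^n = r^n(cos(nθ) + i sin(nθ))
= 3^5(cos(5*30°) + i sin(5*30°))
= 243(cos 150° + i sin 150°)
= -243*sqrt(3)/2 + (243/2)i


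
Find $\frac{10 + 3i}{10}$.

Divisor is real, so divide each part by 10:
= 1 + (3/10)i


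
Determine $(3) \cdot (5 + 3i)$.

(a1*a2 - b1*b2) + (a1*b2 + b1*a2)i
= (15 - 0) + (9 + 0)i
= 15 + 9i


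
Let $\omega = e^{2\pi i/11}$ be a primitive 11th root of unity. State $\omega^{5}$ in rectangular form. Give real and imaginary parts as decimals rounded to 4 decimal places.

ω^5 = e^(2πi·5/11) = e^(i·10π/11)
= cos(10π/11) + i sin(10π/11)
= -0.9595 + 0.2817i


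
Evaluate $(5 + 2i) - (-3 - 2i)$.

(5 - (-3)) + (2 - (-2))i = 8 + 4i


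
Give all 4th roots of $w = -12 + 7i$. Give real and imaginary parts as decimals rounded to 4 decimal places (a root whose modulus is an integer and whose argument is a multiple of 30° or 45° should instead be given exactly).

|w| = sqrt(193) ≈ 13.892444, arg(w) ≈ 149.743563°
Root modulus = sqrt(193)^(1/4) ≈ 1.930610
Root arguments: θ_k = (arg(w) + 360°k)/4 for k = 0, 1, ..., 3
Compute each root as (root modulus)(cos θ_k + i sin θ_k) using full-precision intermediates, then round to 4 decimal places.
Roots: 1.5330 + 1.1736i, -1.1736 + 1.5330i, -1.5330 - 1.1736i, 1.1736 - 1.5330i


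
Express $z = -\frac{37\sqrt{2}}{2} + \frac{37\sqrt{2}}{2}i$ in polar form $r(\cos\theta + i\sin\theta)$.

r = |z| = sqrt(a^2 + b^2) = sqrt((-37*sqrt(2)/2)^2 + (37*sqrt(2)/2)^2) = sqrt(1369/2 + 1369/2) = sqrt(1369) = 37
θ = arctan(b/a) = arctan(26.163/-26.163) (quadrant-adjusted) = 135°
z = 37(cos 135° + i sin 135°)


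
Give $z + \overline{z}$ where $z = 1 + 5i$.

z + conjugate(z) = (a + bi) + (a - bi) = 2a
= 2 * 1 = 2


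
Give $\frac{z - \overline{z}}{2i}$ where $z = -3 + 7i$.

z - conjugate(z) = 2bi
(z - conjugate(z))/(2i) = 2bi/(2i) = b = 7


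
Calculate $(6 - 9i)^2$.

(a + bi)^2 = a^2 - b^2 + 2abi
= 6^2 - (-9)^2 + 2*6*(-9)i
= -45 - 108i


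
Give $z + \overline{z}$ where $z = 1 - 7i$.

z + conjugate(z) = (a + bi) + (a - bi) = 2a
= 2 * 1 = 2


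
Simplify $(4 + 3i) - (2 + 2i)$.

(4 - 2) + (3 - 2)i = 2 + i


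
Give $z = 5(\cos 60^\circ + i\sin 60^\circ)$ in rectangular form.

a = r cos θ = 5 * 1/2 = 5/2
b = r sin θ = 5 * sqrt(3)/2 = 5*sqrt(3)/2
z = 5/2 + (5*sqrt(3)/2)i


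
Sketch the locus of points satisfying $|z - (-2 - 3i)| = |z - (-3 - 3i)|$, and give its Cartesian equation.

|z - z1| = |z - z2| means z is equidistant from z1 and z2,
i.e. the perpendicular bisector of the segment from (-2, -3) to (-3, -3) (midpoint (-5/2, -3)).
With z = x + yi, square both sides:
(x - (-2))^2 + (y - (-3))^2 = (x - (-3))^2 + (y - (-3))^2
The x^2 and y^2 terms cancel: -2x + 0y = 18 - 13 = 5
Simplify: x = -5/2
Locus: Perpendicular bisector of the segment from (-2, -3) to (-3, -3): the line x = -5/2


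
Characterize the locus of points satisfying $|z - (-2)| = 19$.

|z - z0| = r describes a circle centered at z0 with radius r
Here z0 = -2 and r = 19
Locus: Circle centered at (-2, 0) with radius 19


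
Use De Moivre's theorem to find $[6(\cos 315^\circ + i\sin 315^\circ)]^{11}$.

By De Moivre: z^n = r^n(cos(nθ) + i sin(nθ))
= 6^11(cos(11*315°) + i sin(11*315°))
= 362797056(cos 225° + i sin 225°)
= -181398528*sqrt(2) - 181398528*sqrt(2)i


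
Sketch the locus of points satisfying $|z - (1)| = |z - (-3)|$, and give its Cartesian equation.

|z - z1| = |z - z2| means z is equidistant from z1 and z2,
i.e. the perpendicular bisector of the segment from (1, 0) to (-3, 0) (midpoint (-1, 0)).
With z = x + yi, square both sides:
(x - 1)^2 + (y - 0)^2 = (x - (-3))^2 + (y - 0)^2
The x^2 and y^2 terms cancel: -8x + 0y = 9 - 1 = 8
Simplify: x = -1
Locus: Perpendicular bisector of the segment from (1, 0) to (-3, 0): the line x = -1


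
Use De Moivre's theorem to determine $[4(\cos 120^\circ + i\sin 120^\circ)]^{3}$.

By De Moivre: z^n = r^n(cos(nθ) + i sin(nθ))
= 4^3(cos(3*120°) + i sin(3*120°))
= 64(cos 0° + i sin 0°)
= 64


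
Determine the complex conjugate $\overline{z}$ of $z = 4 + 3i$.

If z = a + bi, then conjugate(z) = a - bi
conjugate(4 + 3i) = 4 - 3i


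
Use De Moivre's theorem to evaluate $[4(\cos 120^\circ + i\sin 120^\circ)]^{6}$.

By De Moivre: z^n = r^n(cos(nθ) + i sin(nθ))
= 4^6(cos(6*120°) + i sin(6*120°))
= 4096(cos 0° + i sin 0°)
= 4096


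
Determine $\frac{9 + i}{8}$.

Divisor is real, so divide each part by 8:
= 9/8 + (1/8)i


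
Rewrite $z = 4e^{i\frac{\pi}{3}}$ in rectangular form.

a = r cos θ = 4 * 1/2 = 2
b = r sin θ = 4 * sqrt(3)/2 = 2*sqrt(3)
z = 2 + 2*sqrt(3)i


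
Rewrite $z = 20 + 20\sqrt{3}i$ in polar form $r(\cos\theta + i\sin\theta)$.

r = |z| = sqrt(a^2 + b^2) = sqrt((20)^2 + (20*sqrt(3))^2) = sqrt(400 + 1200) = sqrt(1600) = 40
θ = arctan(b/a) = arctan(34.641/20) (quadrant-adjusted) = 60°
z = 40(cos 60° + i sin 60°)


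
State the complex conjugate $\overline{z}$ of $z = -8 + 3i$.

If z = a + bi, then conjugate(z) = a - bi
conjugate(-8 + 3i) = -8 - 3i


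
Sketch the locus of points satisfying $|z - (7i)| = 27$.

|z - z0| = r describes a circle centered at z0 with radius r
Here z0 = 7i and r = 27
Locus: Circle centered at (0, 7) with radius 27


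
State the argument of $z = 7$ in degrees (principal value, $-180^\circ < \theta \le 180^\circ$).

b = 0 and a > 0, so z lies on the positive real axis: θ = 0°


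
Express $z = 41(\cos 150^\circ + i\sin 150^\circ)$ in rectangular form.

a = r cos θ = 41 * -sqrt(3)/2 = -41*sqrt(3)/2
b = r sin θ = 41 * 1/2 = 41/2
z = -41*sqrt(3)/2 + (41/2)i


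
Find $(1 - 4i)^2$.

(a + bi)^2 = a^2 - b^2 + 2abi
= 1^2 - (-4)^2 + 2*1*(-4)i
= -15 - 8i


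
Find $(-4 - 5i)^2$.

(a + bi)^2 = a^2 - b^2 + 2abi
= (-4)^2 - (-5)^2 + 2*(-4)*(-5)i
= -9 + 40i


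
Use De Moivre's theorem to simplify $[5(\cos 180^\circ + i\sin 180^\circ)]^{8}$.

By De Moivre: z^n = r^n(cos(nθ) + i sin(nθ))
= 5^8(cos(8*180°) + i sin(8*180°))
= 390625(cos 0° + i sin 0°)
= 390625


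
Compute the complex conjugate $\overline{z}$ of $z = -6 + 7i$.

If z = a + bi, then conjugate(z) = a - bi
conjugate(-6 + 7i) = -6 - 7i


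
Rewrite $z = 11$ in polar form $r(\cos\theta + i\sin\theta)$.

r = |z| = sqrt(a^2 + b^2) = sqrt((11)^2 + (0)^2) = sqrt(121 + 0) = sqrt(121) = 11
b = 0 and a > 0, so z lies on the positive real axis: θ = 0°
z = 11(cos 0° + i sin 0°)


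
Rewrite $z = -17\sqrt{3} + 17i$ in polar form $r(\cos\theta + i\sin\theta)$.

r = |z| = sqrt(a^2 + b^2) = sqrt((-17*sqrt(3))^2 + (17)^2) = sqrt(867 + 289) = sqrt(1156) = 34
θ = arctan(b/a) = arctan(17/-29.4449) (quadrant-adjusted) = 150°
z = 34(cos 150° + i sin 150°)


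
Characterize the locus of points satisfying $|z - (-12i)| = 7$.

|z - z0| = r describes a circle centered at z0 with radius r
Here z0 = -12i and r = 7
Locus: Circle centered at (0, -12) with radius 7


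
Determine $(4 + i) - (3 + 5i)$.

(4 - 3) + (1 - 5)i = 1 - 4i


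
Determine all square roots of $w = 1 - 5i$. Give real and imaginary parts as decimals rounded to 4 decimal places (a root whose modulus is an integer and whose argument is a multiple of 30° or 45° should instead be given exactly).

|w| = sqrt(26) ≈ 5.099020, arg(w) ≈ 281.309932°
Root modulus = sqrt(26)^(1/2) ≈ 2.258101
Root arguments: θ_k = (arg(w) + 360°k)/2 for k = 0, 1, ..., 1
Compute each root as (root modulus)(cos θ_k + i sin θ_k) using full-precision intermediates, then round to 4 decimal places.
Roots: -1.7463 + 1.4316i, 1.7463 - 1.4316i


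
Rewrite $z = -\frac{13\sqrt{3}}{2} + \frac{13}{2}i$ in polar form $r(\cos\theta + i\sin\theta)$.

r = |z| = sqrt(a^2 + b^2) = sqrt((-13*sqrt(3)/2)^2 + (13/2)^2) = sqrt(507/4 + 169/4) = sqrt(169) = 13
θ = arctan(b/a) = arctan(6.5/-11.2583) (quadrant-adjusted) = 150°
z = 13(cos 150° + i sin 150°)


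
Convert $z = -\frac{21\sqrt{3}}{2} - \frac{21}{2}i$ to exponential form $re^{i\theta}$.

r = |z| = sqrt((-21*sqrt(3)/2)^2 + (-21/2)^2) = sqrt(1323/4 + 441/4) = sqrt(441) = 21
θ = arctan(b/a) = arctan(-10.5/-18.1865) (quadrant-adjusted) = -150° = -5π/6
z = 21e^(-i*5π/6)


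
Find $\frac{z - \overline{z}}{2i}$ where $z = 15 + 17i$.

z - conjugate(z) = 2bi
(z - conjugate(z))/(2i) = 2bi/(2i) = b = 17


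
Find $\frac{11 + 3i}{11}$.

Divisor is real, so divide each part by 11:
= 1 + (3/11)i


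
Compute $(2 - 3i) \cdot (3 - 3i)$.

(a1*a2 - b1*b2) + (a1*b2 + b1*a2)i
= (6 - 9) + (-6 + (-9))i
= -3 - 15i


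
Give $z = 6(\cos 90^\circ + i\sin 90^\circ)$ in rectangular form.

a = r cos θ = 6 * 0 = 0
b = r sin θ = 6 * 1 = 6
z = 6i


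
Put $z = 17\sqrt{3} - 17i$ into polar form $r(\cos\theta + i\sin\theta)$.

r = |z| = sqrt(a^2 + b^2) = sqrt((17*sqrt(3))^2 + (-17)^2) = sqrt(867 + 289) = sqrt(1156) = 34
θ = arctan(b/a) = arctan(-17/29.4449) (quadrant-adjusted) = 330°
z = 34(cos 330° + i sin 330°)


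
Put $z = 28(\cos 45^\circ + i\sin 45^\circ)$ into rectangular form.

a = r cos θ = 28 * sqrt(2)/2 = 14*sqrt(2)
b = r sin θ = 28 * sqrt(2)/2 = 14*sqrt(2)
z = 14*sqrt(2) + 14*sqrt(2)i


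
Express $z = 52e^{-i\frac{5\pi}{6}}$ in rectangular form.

a = r cos θ = 52 * -sqrt(3)/2 = -26*sqrt(3)
b = r sin θ = 52 * -1/2 = -26
z = -26*sqrt(3) - 26i


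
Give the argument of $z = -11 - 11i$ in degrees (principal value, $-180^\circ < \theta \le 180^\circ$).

θ = arctan(b/a) = arctan(-11/-11) (quadrant-adjusted) = -135°


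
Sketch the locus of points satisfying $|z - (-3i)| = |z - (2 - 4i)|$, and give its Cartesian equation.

|z - z1| = |z - z2| means z is equidistant from z1 and z2,
i.e. the perpendicular bisector of the segment from (0, -3) to (2, -4) (midpoint (1, -7/2)).
With z = x + yi, square both sides:
(x - 0)^2 + (y - (-3))^2 = (x - 2)^2 + (y - (-4))^2
The x^2 and y^2 terms cancel: 4x + (-2)y = 20 - 9 = 11
Simplify: 4x - 2y = 11
Locus: Perpendicular bisector of the segment from (0, -3) to (2, -4): the line 4x - 2y = 11


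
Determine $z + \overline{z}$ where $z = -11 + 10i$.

z + conjugate(z) = (a + bi) + (a - bi) = 2a
= 2 * (-11) = -22


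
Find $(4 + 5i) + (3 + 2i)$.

(4 + 3) + (5 + 2)i = 7 + 7i


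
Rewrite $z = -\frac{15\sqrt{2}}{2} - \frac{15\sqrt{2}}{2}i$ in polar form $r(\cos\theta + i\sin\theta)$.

r = |z| = sqrt(a^2 + b^2) = sqrt((-15*sqrt(2)/2)^2 + (-15*sqrt(2)/2)^2) = sqrt(225/2 + 225/2) = sqrt(225) = 15
θ = arctan(b/a) = arctan(-10.6066/-10.6066) (quadrant-adjusted) = 225°
z = 15(cos 225° + i sin 225°)


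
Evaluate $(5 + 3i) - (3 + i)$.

(5 - 3) + (3 - 1)i = 2 + 2i


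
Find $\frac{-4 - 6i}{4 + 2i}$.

Multiply numerator and denominator by conjugate (4 - 2i):
= (-4 - 6i)(4 - 2i) / (4^2 + 2^2)
= (-28 - 16i) / 20
Divide through by 4: (-7 - 4i) / 5
= -7/5 - (4/5)i


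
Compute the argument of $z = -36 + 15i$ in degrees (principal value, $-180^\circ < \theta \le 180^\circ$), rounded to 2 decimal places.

θ = arctan(b/a) = arctan(15/-36) (quadrant-adjusted) = 157.38°


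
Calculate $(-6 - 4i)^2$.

(a + bi)^2 = a^2 - b^2 + 2abi
= (-6)^2 - (-4)^2 + 2*(-6)*(-4)i
= 20 + 48i


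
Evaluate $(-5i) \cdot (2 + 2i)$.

(a1*a2 - b1*b2) + (a1*b2 + b1*a2)i
= (0 - (-10)) + (0 + (-10))i
= 10 - 10i


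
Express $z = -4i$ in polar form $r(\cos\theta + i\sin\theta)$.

r = |z| = sqrt(a^2 + b^2) = sqrt((0)^2 + (-4)^2) = sqrt(0 + 16) = sqrt(16) = 4
a = 0 and b < 0, so z lies on the negative imaginary axis: θ = 270°
z = 4(cos 270° + i sin 270°)


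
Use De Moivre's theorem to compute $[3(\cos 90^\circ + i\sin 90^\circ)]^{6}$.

By De Moivre: z^n = r^n(cos(nθ) + i sin(nθ))
= 3^6(cos(6*90°) + i sin(6*90°))
= 729(cos 180° + i sin 180°)
= -729


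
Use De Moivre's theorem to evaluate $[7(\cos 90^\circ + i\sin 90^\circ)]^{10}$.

By De Moivre: z^n = r^n(cos(nθ) + i sin(nθ))
= 7^10(cos(10*90°) + i sin(10*90°))
= 282475249(cos 180° + i sin 180°)
= -282475249


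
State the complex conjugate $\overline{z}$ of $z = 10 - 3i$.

If z = a + bi, then conjugate(z) = a - bi
conjugate(10 - 3i) = 10 + 3i


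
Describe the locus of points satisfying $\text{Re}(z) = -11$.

Re(z) = x where z = x + yi; the equation x = -11 is satisfied by all points with that x-coordinate
Locus: Vertical line x = -11


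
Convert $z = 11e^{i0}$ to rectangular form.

a = r cos θ = 11 * 1 = 11
b = r sin θ = 11 * 0 = 0
z = 11


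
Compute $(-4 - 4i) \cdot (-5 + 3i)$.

(a1*a2 - b1*b2) + (a1*b2 + b1*a2)i
= (20 - (-12)) + (-12 + 20)i
= 32 + 8i


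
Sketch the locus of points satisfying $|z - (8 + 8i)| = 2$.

|z - z0| = r describes a circle centered at z0 with radius r
Here z0 = 8 + 8i and r = 2
Locus: Circle centered at (8, 8) with radius 2


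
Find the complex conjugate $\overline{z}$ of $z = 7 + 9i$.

If z = a + bi, then conjugate(z) = a - bi
conjugate(7 + 9i) = 7 - 9i


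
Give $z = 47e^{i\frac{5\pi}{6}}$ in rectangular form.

a = r cos θ = 47 * -sqrt(3)/2 = -47*sqrt(3)/2
b = r sin θ = 47 * 1/2 = 47/2
z = -47*sqrt(3)/2 + (47/2)i


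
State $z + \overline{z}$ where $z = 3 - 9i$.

z + conjugate(z) = (a + bi) + (a - bi) = 2a
= 2 * 3 = 6


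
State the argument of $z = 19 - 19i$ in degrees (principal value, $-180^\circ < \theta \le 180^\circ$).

θ = arctan(b/a) = arctan(-19/19) (quadrant-adjusted) = -45°


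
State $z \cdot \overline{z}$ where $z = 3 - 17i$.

z * conjugate(z) = |z|^2 = a^2 + b^2
= 3^2 + (-17)^2 = 298


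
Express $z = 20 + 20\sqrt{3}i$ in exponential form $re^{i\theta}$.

r = |z| = sqrt((20)^2 + (20*sqrt(3))^2) = sqrt(400 + 1200) = sqrt(1600) = 40
θ = arctan(b/a) = arctan(34.641/20) (quadrant-adjusted) = 60° = π/3
z = 40e^(i*π/3)


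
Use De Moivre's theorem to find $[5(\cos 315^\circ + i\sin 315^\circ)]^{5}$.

By De Moivre: z^n = r^n(cos(nθ) + i sin(nθ))
= 5^5(cos(5*315°) + i sin(5*315°))
= 3125(cos 135° + i sin 135°)
= -3125*sqrt(2)/2 + (3125*sqrt(2)/2)i


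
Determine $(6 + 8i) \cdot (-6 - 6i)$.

(a1*a2 - b1*b2) + (a1*b2 + b1*a2)i
= (-36 - (-48)) + (-36 + (-48))i
= 12 - 84i


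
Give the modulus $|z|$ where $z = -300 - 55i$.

|z| = sqrt(a^2 + b^2) = sqrt((-300)^2 + (-55)^2) = sqrt(93025) = 305


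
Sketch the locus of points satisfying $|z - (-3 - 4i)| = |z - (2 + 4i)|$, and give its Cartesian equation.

|z - z1| = |z - z2| means z is equidistant from z1 and z2,
i.e. the perpendicular bisector of the segment from (-3, -4) to (2, 4) (midpoint (-1/2, 0)).
With z = x + yi, square both sides:
(x - (-3))^2 + (y - (-4))^2 = (x - 2)^2 + (y - 4)^2
The x^2 and y^2 terms cancel: 10x + 16y = 20 - 25 = -5
Simplify: 10x + 16y = -5
Locus: Perpendicular bisector of the segment from (-3, -4) to (2, 4): the line 10x + 16y = -5


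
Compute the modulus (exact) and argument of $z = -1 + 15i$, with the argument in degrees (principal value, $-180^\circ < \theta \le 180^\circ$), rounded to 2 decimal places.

|z| = sqrt((-1)^2 + 15^2) = sqrt(226)
arg(z) = arctan(b/a) = arctan(15/-1) (quadrant-adjusted) = 93.81°


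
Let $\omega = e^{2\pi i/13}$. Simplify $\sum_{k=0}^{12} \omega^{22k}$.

Let ζ = ω^22 = e^(2πi·22/13). Since 13 ∤ 22, ζ ≠ 1.
Sum = Σ_{k=0}^{12} ζ^k = (ζ^13 - 1)/(ζ - 1) = (ω^{22·13} - 1)/(ζ - 1) = (1 - 1)/(ζ - 1) = 0


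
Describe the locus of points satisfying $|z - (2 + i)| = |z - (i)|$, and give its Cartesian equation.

|z - z1| = |z - z2| means z is equidistant from z1 and z2,
i.e. the perpendicular bisector of the segment from (2, 1) to (0, 1) (midpoint (1, 1)).
With z = x + yi, square both sides:
(x - 2)^2 + (y - 1)^2 = (x - 0)^2 + (y - 1)^2
The x^2 and y^2 terms cancel: -4x + 0y = 1 - 5 = -4
Simplify: x = 1
Locus: Perpendicular bisector of the segment from (2, 1) to (0, 1): the line x = 1


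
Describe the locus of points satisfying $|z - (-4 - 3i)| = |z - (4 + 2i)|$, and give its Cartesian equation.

|z - z1| = |z - z2| means z is equidistant from z1 and z2,
i.e. the perpendicular bisector of the segment from (-4, -3) to (4, 2) (midpoint (0, -1/2)).
With z = x + yi, square both sides:
(x - (-4))^2 + (y - (-3))^2 = (x - 4)^2 + (y - 2)^2
The x^2 and y^2 terms cancel: 16x + 10y = 20 - 25 = -5
Simplify: 16x + 10y = -5
Locus: Perpendicular bisector of the segment from (-4, -3) to (4, 2): the line 16x + 10y = -5


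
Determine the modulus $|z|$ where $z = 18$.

|z| = sqrt(a^2 + b^2) = sqrt(18^2 + 0^2) = sqrt(324) = 18


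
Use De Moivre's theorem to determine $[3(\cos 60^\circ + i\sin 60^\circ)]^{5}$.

By De Moivre: z^n = r^n(cos(nθ) + i sin(nθ))
= 3^5(cos(5*60°) + i sin(5*60°))
= 243(cos 300° + i sin 300°)
= 243/2 - (243*sqrt(3)/2)i


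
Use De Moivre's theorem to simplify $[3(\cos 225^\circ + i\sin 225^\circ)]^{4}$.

By De Moivre: z^n = r^n(cos(nθ) + i sin(nθ))
= 3^4(cos(4*225°) + i sin(4*225°))
= 81(cos 180° + i sin 180°)
= -81


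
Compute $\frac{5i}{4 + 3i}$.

Multiply numerator and denominator by conjugate (4 - 3i):
= (5i)(4 - 3i) / (4^2 + 3^2)
= (15 + 20i) / 25
Divide through by 5: (3 + 4i) / 5
= 3/5 + (4/5)i


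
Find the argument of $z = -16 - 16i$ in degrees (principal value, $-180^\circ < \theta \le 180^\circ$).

θ = arctan(b/a) = arctan(-16/-16) (quadrant-adjusted) = -135°


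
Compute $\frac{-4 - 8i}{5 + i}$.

Multiply numerator and denominator by conjugate (5 - i):
= (-4 - 8i)(5 - i) / (5^2 + 1^2)
= (-28 - 36i) / 26
Divide through by 2: (-14 - 18i) / 13
= -14/13 - (18/13)i


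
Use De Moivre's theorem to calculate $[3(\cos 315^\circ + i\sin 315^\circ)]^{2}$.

By De Moivre: z^n = r^n(cos(nθ) + i sin(nθ))
= 3^2(cos(2*315°) + i sin(2*315°))
= 9(cos 270° + i sin 270°)
= -9i


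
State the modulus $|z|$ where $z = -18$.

|z| = sqrt(a^2 + b^2) = sqrt((-18)^2 + 0^2) = sqrt(324) = 18


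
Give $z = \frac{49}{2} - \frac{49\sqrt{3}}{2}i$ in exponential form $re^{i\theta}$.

r = |z| = sqrt((49/2)^2 + (-49*sqrt(3)/2)^2) = sqrt(2401/4 + 7203/4) = sqrt(2401) = 49
θ = arctan(b/a) = arctan(-42.4352/24.5) (quadrant-adjusted) = -60° = -π/3
z = 49e^(-i*π/3)


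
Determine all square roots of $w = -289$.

|w| = 289, arg(w) = 180°
Root modulus = 289^(1/2) = 17
Root arguments: θ_k = (180° + 360°k)/2 for k = 0, 1, ..., 1
Roots: 17i, -17i


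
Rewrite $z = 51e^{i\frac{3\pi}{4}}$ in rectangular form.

a = r cos θ = 51 * -sqrt(2)/2 = -51*sqrt(2)/2
b = r sin θ = 51 * sqrt(2)/2 = 51*sqrt(2)/2
z = -51*sqrt(2)/2 + (51*sqrt(2)/2)i


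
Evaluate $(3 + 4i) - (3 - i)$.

(3 - 3) + (4 - (-1))i = 5i


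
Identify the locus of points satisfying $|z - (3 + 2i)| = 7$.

|z - z0| = r describes a circle centered at z0 with radius r
Here z0 = 3 + 2i and r = 7
Locus: Circle centered at (3, 2) with radius 7


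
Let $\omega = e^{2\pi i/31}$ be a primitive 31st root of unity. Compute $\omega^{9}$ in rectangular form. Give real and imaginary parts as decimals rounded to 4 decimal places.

ω^9 = e^(2πi·9/31) = e^(i·18π/31)
= cos(18π/31) + i sin(18π/31)
= -0.2507 + 0.9681i


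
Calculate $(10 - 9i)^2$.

(a + bi)^2 = a^2 - b^2 + 2abi
= 10^2 - (-9)^2 + 2*10*(-9)i
= 19 - 180i


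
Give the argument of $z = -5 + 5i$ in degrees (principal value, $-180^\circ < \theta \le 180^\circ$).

θ = arctan(b/a) = arctan(5/-5) (quadrant-adjusted) = 135°


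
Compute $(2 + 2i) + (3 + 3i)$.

(2 + 3) + (2 + 3)i = 5 + 5i


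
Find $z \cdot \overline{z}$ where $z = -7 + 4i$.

z * conjugate(z) = |z|^2 = a^2 + b^2
= (-7)^2 + 4^2 = 65


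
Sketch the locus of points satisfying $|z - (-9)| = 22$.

|z - z0| = r describes a circle centered at z0 with radius r
Here z0 = -9 and r = 22
Locus: Circle centered at (-9, 0) with radius 22


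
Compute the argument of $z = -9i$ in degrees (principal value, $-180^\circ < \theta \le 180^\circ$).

a = 0 and b < 0, so z lies on the negative imaginary axis: θ = -90°


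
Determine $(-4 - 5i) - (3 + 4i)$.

(-4 - 3) + (-5 - 4)i = -7 - 9i


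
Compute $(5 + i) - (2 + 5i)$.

(5 - 2) + (1 - 5)i = 3 - 4i


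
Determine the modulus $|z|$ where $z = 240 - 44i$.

|z| = sqrt(a^2 + b^2) = sqrt(240^2 + (-44)^2) = sqrt(59536) = 244


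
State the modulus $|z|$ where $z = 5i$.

|z| = sqrt(a^2 + b^2) = sqrt(0^2 + 5^2) = sqrt(25) = 5


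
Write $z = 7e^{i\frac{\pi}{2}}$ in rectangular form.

a = r cos θ = 7 * 0 = 0
b = r sin θ = 7 * 1 = 7
z = 7i


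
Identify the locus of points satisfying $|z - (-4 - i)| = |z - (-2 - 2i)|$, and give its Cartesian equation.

|z - z1| = |z - z2| means z is equidistant from z1 and z2,
i.e. the perpendicular bisector of the segment from (-4, -1) to (-2, -2) (midpoint (-3, -3/2)).
With z = x + yi, square both sides:
(x - (-4))^2 + (y - (-1))^2 = (x - (-2))^2 + (y - (-2))^2
The x^2 and y^2 terms cancel: 4x + (-2)y = 8 - 17 = -9
Simplify: 4x - 2y = -9
Locus: Perpendicular bisector of the segment from (-4, -1) to (-2, -2): the line 4x - 2y = -9


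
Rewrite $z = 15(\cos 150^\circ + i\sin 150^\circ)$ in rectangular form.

a = r cos θ = 15 * -sqrt(3)/2 = -15*sqrt(3)/2
b = r sin θ = 15 * 1/2 = 15/2
z = -15*sqrt(3)/2 + (15/2)i


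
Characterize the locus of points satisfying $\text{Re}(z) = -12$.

Re(z) = x where z = x + yi; the equation x = -12 is satisfied by all points with that x-coordinate
Locus: Vertical line x = -12


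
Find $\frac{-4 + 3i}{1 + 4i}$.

Multiply numerator and denominator by conjugate (1 - 4i):
= (-4 + 3i)(1 - 4i) / (1^2 + 4^2)
= (8 + 19i) / 17
= 8/17 + (19/17)i


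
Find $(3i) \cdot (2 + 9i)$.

(a1*a2 - b1*b2) + (a1*b2 + b1*a2)i
= (0 - 27) + (0 + 6)i
= -27 + 6i


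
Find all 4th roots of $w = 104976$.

|w| = 104976, arg(w) = 0°
Root modulus = 104976^(1/4) = 18
Root arguments: θ_k = (0° + 360°k)/4 for k = 0, 1, ..., 3
Roots: 18, 18i, -18, -18i


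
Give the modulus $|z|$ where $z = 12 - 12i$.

|z| = sqrt(a^2 + b^2) = sqrt(12^2 + (-12)^2) = sqrt(288) = sqrt(288)


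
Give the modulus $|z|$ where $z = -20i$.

|z| = sqrt(a^2 + b^2) = sqrt(0^2 + (-20)^2) = sqrt(400) = 20


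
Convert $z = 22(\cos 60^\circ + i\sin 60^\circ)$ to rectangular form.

a = r cos θ = 22 * 1/2 = 11
b = r sin θ = 22 * sqrt(3)/2 = 11*sqrt(3)
z = 11 + 11*sqrt(3)i


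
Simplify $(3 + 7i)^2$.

(a + bi)^2 = a^2 - b^2 + 2abi
= 3^2 - 7^2 + 2*3*7i
= -40 + 42i


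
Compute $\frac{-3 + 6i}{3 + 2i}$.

Multiply numerator and denominator by conjugate (3 - 2i):
= (-3 + 6i)(3 - 2i) / (3^2 + 2^2)
= (3 + 24i) / 13
= 3/13 + (24/13)i


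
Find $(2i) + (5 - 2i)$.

(0 + 5) + (2 + (-2))i = 5


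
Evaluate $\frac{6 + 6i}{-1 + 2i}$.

Multiply numerator and denominator by conjugate (-1 - 2i):
= (6 + 6i)(-1 - 2i) / ((-1)^2 + 2^2)
= (6 - 18i) / 5
= 6/5 - (18/5)i


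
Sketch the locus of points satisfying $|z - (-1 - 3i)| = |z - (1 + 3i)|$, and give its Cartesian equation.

|z - z1| = |z - z2| means z is equidistant from z1 and z2,
i.e. the perpendicular bisector of the segment from (-1, -3) to (1, 3) (midpoint (0, 0)).
With z = x + yi, square both sides:
(x - (-1))^2 + (y - (-3))^2 = (x - 1)^2 + (y - 3)^2
The x^2 and y^2 terms cancel: 4x + 12y = 10 - 10 = 0
Simplify: x + 3y = 0
Locus: Perpendicular bisector of the segment from (-1, -3) to (1, 3): the line x + 3y = 0


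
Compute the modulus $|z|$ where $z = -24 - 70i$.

|z| = sqrt(a^2 + b^2) = sqrt((-24)^2 + (-70)^2) = sqrt(5476) = 74


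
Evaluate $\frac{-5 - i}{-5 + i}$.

Multiply numerator and denominator by conjugate (-5 - i):
= (-5 - i)(-5 - i) / ((-5)^2 + 1^2)
= (24 + 10i) / 26
Divide through by 2: (12 + 5i) / 13
= 12/13 + (5/13)i


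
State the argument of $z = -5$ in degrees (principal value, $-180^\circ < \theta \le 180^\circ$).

b = 0 and a < 0, so z lies on the negative real axis: θ = 180°


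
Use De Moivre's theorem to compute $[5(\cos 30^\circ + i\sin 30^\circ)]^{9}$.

By De Moivre: z^n = r^n(cos(nθ) + i sin(nθ))
= 5^9(cos(9*30°) + i sin(9*30°))
= 1953125(cos 270° + i sin 270°)
= -1953125i


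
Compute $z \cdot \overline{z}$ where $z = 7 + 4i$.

z * conjugate(z) = |z|^2 = a^2 + b^2
= 7^2 + 4^2 = 65


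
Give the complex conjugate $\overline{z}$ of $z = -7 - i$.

If z = a + bi, then conjugate(z) = a - bi
conjugate(-7 - i) = -7 + i


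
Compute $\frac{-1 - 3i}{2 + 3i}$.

Multiply numerator and denominator by conjugate (2 - 3i):
= (-1 - 3i)(2 - 3i) / (2^2 + 3^2)
= (-11 - 3i) / 13
= -11/13 - (3/13)i


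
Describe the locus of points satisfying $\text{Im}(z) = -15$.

Im(z) = y where z = x + yi; the equation y = -15 is satisfied by all points with that y-coordinate
Locus: Horizontal line y = -15


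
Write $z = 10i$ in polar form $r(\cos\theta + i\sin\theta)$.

r = |z| = sqrt(a^2 + b^2) = sqrt((0)^2 + (10)^2) = sqrt(0 + 100) = sqrt(100) = 10
a = 0 and b > 0, so z lies on the positive imaginary axis: θ = 90°
z = 10(cos 90° + i sin 90°)


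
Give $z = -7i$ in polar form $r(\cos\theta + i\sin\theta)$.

r = |z| = sqrt(a^2 + b^2) = sqrt((0)^2 + (-7)^2) = sqrt(0 + 49) = sqrt(49) = 7
a = 0 and b < 0, so z lies on the negative imaginary axis: θ = 270°
z = 7(cos 270° + i sin 270°)


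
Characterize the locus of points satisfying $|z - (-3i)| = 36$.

|z - z0| = r describes a circle centered at z0 with radius r
Here z0 = -3i and r = 36
Locus: Circle centered at (0, -3) with radius 36


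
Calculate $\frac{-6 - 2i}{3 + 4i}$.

Multiply numerator and denominator by conjugate (3 - 4i):
= (-6 - 2i)(3 - 4i) / (3^2 + 4^2)
= (-26 + 18i) / 25
= -26/25 + (18/25)i


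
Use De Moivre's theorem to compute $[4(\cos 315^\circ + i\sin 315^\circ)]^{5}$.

By De Moivre: z^n = r^n(cos(nθ) + i sin(nθ))
= 4^5(cos(5*315°) + i sin(5*315°))
= 1024(cos 135° + i sin 135°)
= -512*sqrt(2) + 512*sqrt(2)i


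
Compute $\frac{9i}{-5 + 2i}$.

Multiply numerator and denominator by conjugate (-5 - 2i):
= (9i)(-5 - 2i) / ((-5)^2 + 2^2)
= (18 - 45i) / 29
= 18/29 - (45/29)i


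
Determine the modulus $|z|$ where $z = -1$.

|z| = sqrt(a^2 + b^2) = sqrt((-1)^2 + 0^2) = sqrt(1) = 1


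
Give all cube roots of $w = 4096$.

|w| = 4096, arg(w) = 0°
Root modulus = 4096^(1/3) = 16
Root arguments: θ_k = (0° + 360°k)/3 for k = 0, 1, ..., 2
Roots: 16, -8 + 8*sqrt(3)i, -8 - 8*sqrt(3)i


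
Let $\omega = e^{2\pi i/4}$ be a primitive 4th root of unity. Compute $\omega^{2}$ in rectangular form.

ω^2 = e^(2πi·2/4) = e^(i·1π)
= cos(1π) + i sin(1π)
= -1


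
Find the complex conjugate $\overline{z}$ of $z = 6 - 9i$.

If z = a + bi, then conjugate(z) = a - bi
conjugate(6 - 9i) = 6 + 9i


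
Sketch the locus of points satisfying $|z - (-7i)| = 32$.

|z - z0| = r describes a circle centered at z0 with radius r
Here z0 = -7i and r = 32
Locus: Circle centered at (0, -7) with radius 32


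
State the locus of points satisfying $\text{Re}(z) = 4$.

Re(z) = x where z = x + yi; the equation x = 4 is satisfied by all points with that x-coordinate
Locus: Vertical line x = 4


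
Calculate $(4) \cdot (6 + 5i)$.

(a1*a2 - b1*b2) + (a1*b2 + b1*a2)i
= (24 - 0) + (20 + 0)i
= 24 + 20i


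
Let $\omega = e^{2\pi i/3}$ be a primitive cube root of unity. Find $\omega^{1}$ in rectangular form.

ω^1 = e^(2πi·1/3) = e^(i·2π/3)
= cos(2π/3) + i sin(2π/3)
= -1/2 + (sqrt(3)/2)i


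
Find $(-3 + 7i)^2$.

(a + bi)^2 = a^2 - b^2 + 2abi
= (-3)^2 - 7^2 + 2*(-3)*7i
= -40 - 42i


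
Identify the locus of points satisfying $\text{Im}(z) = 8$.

Im(z) = y where z = x + yi; the equation y = 8 is satisfied by all points with that y-coordinate
Locus: Horizontal line y = 8


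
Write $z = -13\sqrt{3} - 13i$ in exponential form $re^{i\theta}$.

r = |z| = sqrt((-13*sqrt(3))^2 + (-13)^2) = sqrt(507 + 169) = sqrt(676) = 26
θ = arctan(b/a) = arctan(-13/-22.5167) (quadrant-adjusted) = -150° = -5π/6
z = 26e^(-i*5π/6)


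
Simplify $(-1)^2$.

(a + bi)^2 = a^2 - b^2 + 2abi
= (-1)^2 - 0^2 + 2*(-1)*0i
= 1


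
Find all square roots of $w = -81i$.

|w| = 81, arg(w) = 270°
Root modulus = 81^(1/2) = 9
Root arguments: θ_k = (270° + 360°k)/2 for k = 0, 1, ..., 1
Roots: -9*sqrt(2)/2 + (9*sqrt(2)/2)i, 9*sqrt(2)/2 - (9*sqrt(2)/2)i


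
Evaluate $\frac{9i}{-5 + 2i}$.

Multiply numerator and denominator by conjugate (-5 - 2i):
= (9i)(-5 - 2i) / ((-5)^2 + 2^2)
= (18 - 45i) / 29
= 18/29 - (45/29)i


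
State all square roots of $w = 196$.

|w| = 196, arg(w) = 0°
Root modulus = 196^(1/2) = 14
Root arguments: θ_k = (0° + 360°k)/2 for k = 0, 1, ..., 1
Roots: 14, -14


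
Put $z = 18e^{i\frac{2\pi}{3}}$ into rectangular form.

a = r cos θ = 18 * -1/2 = -9
b = r sin θ = 18 * sqrt(3)/2 = 9*sqrt(3)
z = -9 + 9*sqrt(3)i


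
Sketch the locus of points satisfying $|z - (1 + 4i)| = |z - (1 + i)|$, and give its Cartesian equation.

|z - z1| = |z - z2| means z is equidistant from z1 and z2,
i.e. the perpendicular bisector of the segment from (1, 4) to (1, 1) (midpoint (1, 5/2)).
With z = x + yi, square both sides:
(x - 1)^2 + (y - 4)^2 = (x - 1)^2 + (y - 1)^2
The x^2 and y^2 terms cancel: 0x + (-6)y = 2 - 17 = -15
Simplify: y = 5/2
Locus: Perpendicular bisector of the segment from (1, 4) to (1, 1): the line y = 5/2


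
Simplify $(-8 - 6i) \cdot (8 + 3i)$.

(a1*a2 - b1*b2) + (a1*b2 + b1*a2)i
= (-64 - (-18)) + (-24 + (-48))i
= -46 - 72i


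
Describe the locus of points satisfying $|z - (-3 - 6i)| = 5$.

|z - z0| = r describes a circle centered at z0 with radius r
Here z0 = -3 - 6i and r = 5
Locus: Circle centered at (-3, -6) with radius 5


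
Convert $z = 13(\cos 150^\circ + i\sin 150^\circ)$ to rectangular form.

a = r cos θ = 13 * -sqrt(3)/2 = -13*sqrt(3)/2
b = r sin θ = 13 * 1/2 = 13/2
z = -13*sqrt(3)/2 + (13/2)i


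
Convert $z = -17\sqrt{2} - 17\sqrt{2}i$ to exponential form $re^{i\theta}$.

r = |z| = sqrt((-17*sqrt(2))^2 + (-17*sqrt(2))^2) = sqrt(578 + 578) = sqrt(1156) = 34
θ = arctan(b/a) = arctan(-24.0416/-24.0416) (quadrant-adjusted) = 225° = 5π/4
z = 34e^(i*5π/4)


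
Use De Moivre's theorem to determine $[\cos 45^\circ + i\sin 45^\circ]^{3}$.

By De Moivre: z^n = r^n(cos(nθ) + i sin(nθ))
= 1^3(cos(3*45°) + i sin(3*45°))
= 1(cos 135° + i sin 135°)
= -sqrt(2)/2 + (sqrt(2)/2)i


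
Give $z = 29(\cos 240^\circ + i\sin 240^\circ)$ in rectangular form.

a = r cos θ = 29 * -1/2 = -29/2
b = r sin θ = 29 * -sqrt(3)/2 = -29*sqrt(3)/2
z = -29/2 - (29*sqrt(3)/2)i


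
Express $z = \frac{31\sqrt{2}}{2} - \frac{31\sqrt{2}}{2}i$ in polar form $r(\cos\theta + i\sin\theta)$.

r = |z| = sqrt(a^2 + b^2) = sqrt((31*sqrt(2)/2)^2 + (-31*sqrt(2)/2)^2) = sqrt(961/2 + 961/2) = sqrt(961) = 31
θ = arctan(b/a) = arctan(-21.9203/21.9203) (quadrant-adjusted) = 315°
z = 31(cos 315° + i sin 315°)


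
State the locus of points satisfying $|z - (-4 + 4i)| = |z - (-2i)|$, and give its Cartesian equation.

|z - z1| = |z - z2| means z is equidistant from z1 and z2,
i.e. the perpendicular bisector of the segment from (-4, 4) to (0, -2) (midpoint (-2, 1)).
With z = x + yi, square both sides:
(x - (-4))^2 + (y - 4)^2 = (x - 0)^2 + (y - (-2))^2
The x^2 and y^2 terms cancel: 8x + (-12)y = 4 - 32 = -28
Simplify: 2x - 3y = -7
Locus: Perpendicular bisector of the segment from (-4, 4) to (0, -2): the line 2x - 3y = -7


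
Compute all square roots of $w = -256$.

|w| = 256, arg(w) = 180°
Root modulus = 256^(1/2) = 16
Root arguments: θ_k = (180° + 360°k)/2 for k = 0, 1, ..., 1
Roots: 16i, -16i
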